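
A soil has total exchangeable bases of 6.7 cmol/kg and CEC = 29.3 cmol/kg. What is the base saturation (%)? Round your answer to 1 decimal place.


Step 1: BS = 100 * (sum of bases) / CEC
Step 2: BS = 100 * 6.7 / 29.3
Step 3: BS = 22.9%

22.9


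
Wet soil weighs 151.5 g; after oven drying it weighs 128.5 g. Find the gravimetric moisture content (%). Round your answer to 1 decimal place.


Step 1: Water mass = wet - dry = 151.5 - 128.5 = 23.0 g
Step 2: w = 100 * water mass / dry mass
Step 3: w = 100 * 23.0 / 128.5 = 17.9%

17.9


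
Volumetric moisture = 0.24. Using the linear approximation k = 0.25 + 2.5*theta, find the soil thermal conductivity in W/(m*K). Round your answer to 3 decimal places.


Step 1: k = 0.25 + 2.5 * theta
Step 2: k = 0.25 + 2.5 * 0.24
Step 3: k = 0.25 + 0.6
Step 4: k = 0.85 W/(m*K)

0.85


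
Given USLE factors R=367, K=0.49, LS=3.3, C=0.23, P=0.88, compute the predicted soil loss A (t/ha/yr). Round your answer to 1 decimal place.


Step 1: A = R * K * LS * C * P
Step 2: R * K = 367 * 0.49 = 179.83
Step 3: (R*K) * LS = 179.83 * 3.3 = 593.439
Step 4: * C * P = 593.439 * 0.23 * 0.88 = 120.1
Step 5: A = 120.1 t/(ha*yr)

120.1


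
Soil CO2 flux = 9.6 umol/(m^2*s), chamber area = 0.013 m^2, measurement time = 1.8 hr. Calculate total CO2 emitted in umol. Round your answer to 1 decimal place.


Step 1: Convert time to seconds: 1.8 hr * 3600 = 6480.0 s
Step 2: Total = flux * area * time_s
Step 3: Total = 9.6 * 0.013 * 6480.0
Step 4: Total = 808.7 umol

808.7


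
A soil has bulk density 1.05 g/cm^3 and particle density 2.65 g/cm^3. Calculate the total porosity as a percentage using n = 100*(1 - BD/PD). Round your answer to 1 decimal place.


Step 1: Formula: n = 100 * (1 - BD / PD)
Step 2: n = 100 * (1 - 1.05 / 2.65)
Step 3: n = 100 * (1 - 0.39623)
Step 4: n = 60.4%

60.4


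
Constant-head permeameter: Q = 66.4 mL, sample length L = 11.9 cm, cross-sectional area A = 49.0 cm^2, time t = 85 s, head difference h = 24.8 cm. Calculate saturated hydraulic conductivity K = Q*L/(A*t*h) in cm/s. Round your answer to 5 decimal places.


Step 1: K = Q * L / (A * t * h)
Step 2: Numerator = 66.4 * 11.9 = 790.16
Step 3: Denominator = 49.0 * 85 * 24.8 = 103292.0
Step 4: K = 790.16 / 103292.0 = 0.00765 cm/s

0.00765


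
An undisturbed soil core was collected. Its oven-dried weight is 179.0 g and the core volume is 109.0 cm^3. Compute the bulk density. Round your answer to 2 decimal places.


Step 1: Identify the formula: BD = dry mass / volume
Step 2: Substitute values: BD = 179.0 / 109.0
Step 3: BD = 1.64 g/cm^3

1.64


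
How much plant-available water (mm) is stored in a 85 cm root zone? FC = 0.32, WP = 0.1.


Step 1: Available water = (FC - WP) * depth * 10
Step 2: AW = (0.32 - 0.1) * 85 * 10
Step 3: AW = 0.22 * 85 * 10
Step 4: AW = 187.0 mm

187.0


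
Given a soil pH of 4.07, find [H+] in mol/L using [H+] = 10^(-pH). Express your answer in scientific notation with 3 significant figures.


Step 1: [H+] = 10^(-pH)
Step 2: [H+] = 10^(-4.07)
Step 3: [H+] = 8.51e-05 mol/L

8.51e-05


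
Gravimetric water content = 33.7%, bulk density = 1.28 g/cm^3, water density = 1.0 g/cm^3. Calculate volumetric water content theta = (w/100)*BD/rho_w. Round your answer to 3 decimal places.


Step 1: theta = (w / 100) * BD / rho_w
Step 2: theta = (33.7 / 100) * 1.28 / 1.0
Step 3: theta = 0.337 * 1.28
Step 4: theta = 0.431

0.431


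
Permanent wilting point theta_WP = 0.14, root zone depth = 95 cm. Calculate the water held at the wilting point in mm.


Step 1: Water (mm) = theta_WP * depth * 10
Step 2: Water = 0.14 * 95 * 10
Step 3: Water = 133.0 mm

133.0


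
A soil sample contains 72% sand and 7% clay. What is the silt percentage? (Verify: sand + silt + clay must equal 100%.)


Step 1: sand + silt + clay = 100%
Step 2: silt = 100 - sand - clay
Step 3: silt = 100 - 72 - 7
Step 4: silt = 21%

21


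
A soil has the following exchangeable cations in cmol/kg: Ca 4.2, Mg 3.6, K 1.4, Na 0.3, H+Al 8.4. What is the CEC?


Step 1: CEC = Ca + Mg + K + Na + (H+Al)
Step 2: CEC = 4.2 + 3.6 + 1.4 + 0.3 + 8.4
Step 3: CEC = 17.9 cmol/kg

17.9


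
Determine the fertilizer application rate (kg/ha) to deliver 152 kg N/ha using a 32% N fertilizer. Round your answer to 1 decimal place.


Step 1: Fertilizer rate = target N / (N content / 100)
Step 2: Rate = 152 / (32 / 100)
Step 3: Rate = 152 / 0.32
Step 4: Rate = 475.0 kg/ha

475.0


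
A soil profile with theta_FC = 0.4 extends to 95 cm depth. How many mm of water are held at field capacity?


Step 1: Water (mm) = theta_FC * depth (cm) * 10
Step 2: Water = 0.4 * 95 * 10
Step 3: Water = 380.0 mm

380.0


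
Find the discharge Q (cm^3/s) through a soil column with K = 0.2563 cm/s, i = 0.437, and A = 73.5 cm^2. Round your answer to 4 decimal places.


Step 1: Apply Darcy's law: Q = K * i * A
Step 2: Q = 0.2563 * 0.437 * 73.5
Step 3: Q = 8.2322 cm^3/s

8.2322


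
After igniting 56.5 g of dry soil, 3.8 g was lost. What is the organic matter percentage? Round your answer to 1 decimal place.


Step 1: OM% = 100 * LOI / sample mass
Step 2: OM = 100 * 3.8 / 56.5
Step 3: OM = 6.7%

6.7


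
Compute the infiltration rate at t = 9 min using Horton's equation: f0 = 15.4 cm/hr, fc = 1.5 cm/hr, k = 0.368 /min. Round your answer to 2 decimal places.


Step 1: f = fc + (f0 - fc) * exp(-k * t)
Step 2: exp(-0.368 * 9) = 0.036443
Step 3: f = 1.5 + (15.4 - 1.5) * 0.036443
Step 4: f = 1.5 + 13.9 * 0.036443
Step 5: f = 2.01 cm/hr

2.01


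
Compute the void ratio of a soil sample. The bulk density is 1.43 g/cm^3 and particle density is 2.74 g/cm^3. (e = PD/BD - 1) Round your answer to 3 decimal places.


Step 1: e = PD / BD - 1
Step 2: e = 2.74 / 1.43 - 1
Step 3: e = 1.91608 - 1
Step 4: e = 0.916

0.916


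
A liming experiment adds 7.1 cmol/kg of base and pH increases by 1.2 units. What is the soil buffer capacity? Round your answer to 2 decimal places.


Step 1: BC = change in base / change in pH
Step 2: BC = 7.1 / 1.2
Step 3: BC = 5.92 cmol/(kg*pH unit)

5.92


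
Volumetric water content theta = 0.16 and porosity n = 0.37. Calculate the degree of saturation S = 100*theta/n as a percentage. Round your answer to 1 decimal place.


Step 1: S = 100 * theta_v / n
Step 2: S = 100 * 0.16 / 0.37
Step 3: S = 43.2%

43.2


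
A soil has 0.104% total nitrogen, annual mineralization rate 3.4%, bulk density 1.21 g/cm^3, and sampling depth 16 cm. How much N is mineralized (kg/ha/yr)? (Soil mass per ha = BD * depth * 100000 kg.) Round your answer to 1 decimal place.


Step 1: Soil mass per ha = BD * depth * 100000 = 1.21 * 16 * 100000 = 1936000 kg
Step 2: Total N pool = soil mass * N%/100 = 1936000 * 0.104/100 = 2013.44 kg/ha
Step 3: N mineralized = N pool * rate%/100 = 2013.44 * 3.4/100 = 68.5 kg/ha/yr

68.5


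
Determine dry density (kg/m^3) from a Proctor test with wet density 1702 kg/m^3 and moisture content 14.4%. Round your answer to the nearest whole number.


Step 1: Dry density = wet density / (1 + w/100)
Step 2: Dry density = 1702 / (1 + 14.4/100)
Step 3: Dry density = 1702 / 1.144
Step 4: Dry density = 1488 kg/m^3

1488


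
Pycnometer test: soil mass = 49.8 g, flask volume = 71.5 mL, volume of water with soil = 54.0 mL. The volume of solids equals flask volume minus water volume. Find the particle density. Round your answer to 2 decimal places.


Step 1: Volume of solids = flask volume - water volume with soil
Step 2: V_solids = 71.5 - 54.0 = 17.5 mL
Step 3: Particle density = mass / V_solids = 49.8 / 17.5 = 2.85 g/cm^3

2.85


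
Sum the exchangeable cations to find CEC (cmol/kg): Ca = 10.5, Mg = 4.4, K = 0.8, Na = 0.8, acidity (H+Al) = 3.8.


Step 1: CEC = Ca + Mg + K + Na + (H+Al)
Step 2: CEC = 10.5 + 4.4 + 0.8 + 0.8 + 3.8
Step 3: CEC = 20.3 cmol/kg

20.3


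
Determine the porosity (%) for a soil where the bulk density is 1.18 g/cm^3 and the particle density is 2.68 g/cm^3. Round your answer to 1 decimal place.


Step 1: Formula: n = 100 * (1 - BD / PD)
Step 2: n = 100 * (1 - 1.18 / 2.68)
Step 3: n = 100 * (1 - 0.4403)
Step 4: n = 56.0%

56.0


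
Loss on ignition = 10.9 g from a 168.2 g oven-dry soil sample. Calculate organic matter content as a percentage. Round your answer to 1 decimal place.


Step 1: OM% = 100 * LOI / sample mass
Step 2: OM = 100 * 10.9 / 168.2
Step 3: OM = 6.5%

6.5


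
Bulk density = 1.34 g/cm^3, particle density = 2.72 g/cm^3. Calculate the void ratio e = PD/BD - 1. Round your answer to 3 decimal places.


Step 1: e = PD / BD - 1
Step 2: e = 2.72 / 1.34 - 1
Step 3: e = 2.02985 - 1
Step 4: e = 1.03

1.03


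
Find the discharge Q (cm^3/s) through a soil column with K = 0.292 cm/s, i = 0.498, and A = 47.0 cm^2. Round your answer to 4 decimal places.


Step 1: Apply Darcy's law: Q = K * i * A
Step 2: Q = 0.292 * 0.498 * 47.0
Step 3: Q = 6.8346 cm^3/s

6.8346


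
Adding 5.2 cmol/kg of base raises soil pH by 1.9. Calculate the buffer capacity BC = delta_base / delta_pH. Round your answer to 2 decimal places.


Step 1: BC = change in base / change in pH
Step 2: BC = 5.2 / 1.9
Step 3: BC = 2.74 cmol/(kg*pH unit)

2.74


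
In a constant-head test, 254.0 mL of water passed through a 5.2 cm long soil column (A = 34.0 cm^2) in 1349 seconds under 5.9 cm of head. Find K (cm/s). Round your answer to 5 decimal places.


Step 1: K = Q * L / (A * t * h)
Step 2: Numerator = 254.0 * 5.2 = 1320.8
Step 3: Denominator = 34.0 * 1349 * 5.9 = 270609.4
Step 4: K = 1320.8 / 270609.4 = 0.00488 cm/s

0.00488


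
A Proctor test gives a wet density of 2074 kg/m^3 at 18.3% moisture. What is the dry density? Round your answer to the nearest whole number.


Step 1: Dry density = wet density / (1 + w/100)
Step 2: Dry density = 2074 / (1 + 18.3/100)
Step 3: Dry density = 2074 / 1.183
Step 4: Dry density = 1753 kg/m^3

1753


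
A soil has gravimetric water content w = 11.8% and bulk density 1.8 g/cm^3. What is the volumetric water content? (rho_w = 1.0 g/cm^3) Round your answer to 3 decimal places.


Step 1: theta = (w / 100) * BD / rho_w
Step 2: theta = (11.8 / 100) * 1.8 / 1.0
Step 3: theta = 0.118 * 1.8
Step 4: theta = 0.212

0.212


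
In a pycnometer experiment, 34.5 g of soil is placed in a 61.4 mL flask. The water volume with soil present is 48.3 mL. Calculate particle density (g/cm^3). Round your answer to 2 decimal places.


Step 1: Volume of solids = flask volume - water volume with soil
Step 2: V_solids = 61.4 - 48.3 = 13.1 mL
Step 3: Particle density = mass / V_solids = 34.5 / 13.1 = 2.63 g/cm^3

2.63


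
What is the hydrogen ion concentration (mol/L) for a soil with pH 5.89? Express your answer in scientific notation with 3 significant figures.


Step 1: [H+] = 10^(-pH)
Step 2: [H+] = 10^(-5.89)
Step 3: [H+] = 1.29e-06 mol/L

1.29e-06


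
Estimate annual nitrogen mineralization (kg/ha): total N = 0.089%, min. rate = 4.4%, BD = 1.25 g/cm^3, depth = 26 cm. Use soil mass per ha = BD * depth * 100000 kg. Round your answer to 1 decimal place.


Step 1: Soil mass per ha = BD * depth * 100000 = 1.25 * 26 * 100000 = 3250000 kg
Step 2: Total N pool = soil mass * N%/100 = 3250000 * 0.089/100 = 2892.5 kg/ha
Step 3: N mineralized = N pool * rate%/100 = 2892.5 * 4.4/100 = 127.3 kg/ha/yr

127.3


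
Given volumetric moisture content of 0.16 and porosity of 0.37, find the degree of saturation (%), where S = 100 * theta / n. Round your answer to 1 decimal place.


Step 1: S = 100 * theta_v / n
Step 2: S = 100 * 0.16 / 0.37
Step 3: S = 43.2%

43.2


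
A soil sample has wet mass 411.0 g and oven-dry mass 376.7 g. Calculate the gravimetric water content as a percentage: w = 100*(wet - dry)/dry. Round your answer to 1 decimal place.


Step 1: Water mass = wet - dry = 411.0 - 376.7 = 34.3 g
Step 2: w = 100 * water mass / dry mass
Step 3: w = 100 * 34.3 / 376.7 = 9.1%

9.1


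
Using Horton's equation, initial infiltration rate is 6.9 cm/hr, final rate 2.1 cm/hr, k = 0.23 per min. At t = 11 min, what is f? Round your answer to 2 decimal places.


Step 1: f = fc + (f0 - fc) * exp(-k * t)
Step 2: exp(-0.23 * 11) = 0.079659
Step 3: f = 2.1 + (6.9 - 2.1) * 0.079659
Step 4: f = 2.1 + 4.8 * 0.079659
Step 5: f = 2.48 cm/hr

2.48


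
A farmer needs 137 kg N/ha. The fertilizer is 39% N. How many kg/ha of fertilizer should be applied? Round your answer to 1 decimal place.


Step 1: Fertilizer rate = target N / (N content / 100)
Step 2: Rate = 137 / (39 / 100)
Step 3: Rate = 137 / 0.39
Step 4: Rate = 351.3 kg/ha

351.3


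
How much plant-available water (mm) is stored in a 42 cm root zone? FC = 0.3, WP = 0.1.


Step 1: Available water = (FC - WP) * depth * 10
Step 2: AW = (0.3 - 0.1) * 42 * 10
Step 3: AW = 0.2 * 42 * 10
Step 4: AW = 84.0 mm

84.0


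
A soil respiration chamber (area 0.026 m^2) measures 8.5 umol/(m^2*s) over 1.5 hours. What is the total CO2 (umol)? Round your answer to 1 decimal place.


Step 1: Convert time to seconds: 1.5 hr * 3600 = 5400.0 s
Step 2: Total = flux * area * time_s
Step 3: Total = 8.5 * 0.026 * 5400.0
Step 4: Total = 1193.4 umol

1193.4


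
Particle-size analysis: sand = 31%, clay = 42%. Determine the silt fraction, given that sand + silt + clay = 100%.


Step 1: sand + silt + clay = 100%
Step 2: silt = 100 - sand - clay
Step 3: silt = 100 - 31 - 42
Step 4: silt = 27%

27


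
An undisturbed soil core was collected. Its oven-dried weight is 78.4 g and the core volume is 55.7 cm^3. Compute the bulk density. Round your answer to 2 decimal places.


Step 1: Identify the formula: BD = dry mass / volume
Step 2: Substitute values: BD = 78.4 / 55.7
Step 3: BD = 1.41 g/cm^3

1.41


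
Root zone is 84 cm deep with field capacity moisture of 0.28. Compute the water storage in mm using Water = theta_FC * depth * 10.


Step 1: Water (mm) = theta_FC * depth (cm) * 10
Step 2: Water = 0.28 * 84 * 10
Step 3: Water = 235.2 mm

235.2


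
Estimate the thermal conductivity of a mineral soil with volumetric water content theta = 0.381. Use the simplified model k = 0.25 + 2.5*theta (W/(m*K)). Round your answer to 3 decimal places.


Step 1: k = 0.25 + 2.5 * theta
Step 2: k = 0.25 + 2.5 * 0.381
Step 3: k = 0.25 + 0.953
Step 4: k = 1.203 W/(m*K)

1.203


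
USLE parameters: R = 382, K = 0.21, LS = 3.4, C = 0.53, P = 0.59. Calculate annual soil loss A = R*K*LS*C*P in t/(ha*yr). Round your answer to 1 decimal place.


Step 1: A = R * K * LS * C * P
Step 2: R * K = 382 * 0.21 = 80.22
Step 3: (R*K) * LS = 80.22 * 3.4 = 272.748
Step 4: * C * P = 272.748 * 0.53 * 0.59 = 85.3
Step 5: A = 85.3 t/(ha*yr)

85.3


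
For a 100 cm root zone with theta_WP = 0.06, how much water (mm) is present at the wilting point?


Step 1: Water (mm) = theta_WP * depth * 10
Step 2: Water = 0.06 * 100 * 10
Step 3: Water = 60.0 mm

60.0


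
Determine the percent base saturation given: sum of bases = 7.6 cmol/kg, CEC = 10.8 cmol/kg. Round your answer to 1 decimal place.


Step 1: BS = 100 * (sum of bases) / CEC
Step 2: BS = 100 * 7.6 / 10.8
Step 3: BS = 70.4%

70.4


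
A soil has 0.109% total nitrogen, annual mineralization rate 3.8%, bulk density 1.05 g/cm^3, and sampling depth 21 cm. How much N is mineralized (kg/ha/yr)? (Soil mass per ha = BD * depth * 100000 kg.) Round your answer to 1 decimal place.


Step 1: Soil mass per ha = BD * depth * 100000 = 1.05 * 21 * 100000 = 2205000 kg
Step 2: Total N pool = soil mass * N%/100 = 2205000 * 0.109/100 = 2403.45 kg/ha
Step 3: N mineralized = N pool * rate%/100 = 2403.45 * 3.8/100 = 91.3 kg/ha/yr

91.3


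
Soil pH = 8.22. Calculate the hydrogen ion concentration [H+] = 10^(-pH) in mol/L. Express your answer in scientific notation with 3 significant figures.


Step 1: [H+] = 10^(-pH)
Step 2: [H+] = 10^(-8.22)
Step 3: [H+] = 6.03e-09 mol/L

6.03e-09


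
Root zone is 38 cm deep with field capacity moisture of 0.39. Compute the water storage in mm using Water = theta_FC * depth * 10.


Step 1: Water (mm) = theta_FC * depth (cm) * 10
Step 2: Water = 0.39 * 38 * 10
Step 3: Water = 148.2 mm

148.2


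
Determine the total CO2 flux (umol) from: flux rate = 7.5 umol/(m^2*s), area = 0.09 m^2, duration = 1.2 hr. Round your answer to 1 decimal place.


Step 1: Convert time to seconds: 1.2 hr * 3600 = 4320.0 s
Step 2: Total = flux * area * time_s
Step 3: Total = 7.5 * 0.09 * 4320.0
Step 4: Total = 2916.0 umol

2916.0


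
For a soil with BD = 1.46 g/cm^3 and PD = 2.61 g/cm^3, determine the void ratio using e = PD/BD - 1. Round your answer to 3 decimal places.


Step 1: e = PD / BD - 1
Step 2: e = 2.61 / 1.46 - 1
Step 3: e = 1.78767 - 1
Step 4: e = 0.788

0.788


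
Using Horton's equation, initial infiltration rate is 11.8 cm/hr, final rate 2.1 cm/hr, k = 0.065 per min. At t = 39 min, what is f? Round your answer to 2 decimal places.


Step 1: f = fc + (f0 - fc) * exp(-k * t)
Step 2: exp(-0.065 * 39) = 0.079262
Step 3: f = 2.1 + (11.8 - 2.1) * 0.079262
Step 4: f = 2.1 + 9.7 * 0.079262
Step 5: f = 2.87 cm/hr

2.87


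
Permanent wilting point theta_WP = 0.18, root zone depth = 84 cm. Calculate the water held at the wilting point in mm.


Step 1: Water (mm) = theta_WP * depth * 10
Step 2: Water = 0.18 * 84 * 10
Step 3: Water = 151.2 mm

151.2


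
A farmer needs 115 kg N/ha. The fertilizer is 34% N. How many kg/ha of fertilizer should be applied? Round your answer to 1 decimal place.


Step 1: Fertilizer rate = target N / (N content / 100)
Step 2: Rate = 115 / (34 / 100)
Step 3: Rate = 115 / 0.34
Step 4: Rate = 338.2 kg/ha

338.2


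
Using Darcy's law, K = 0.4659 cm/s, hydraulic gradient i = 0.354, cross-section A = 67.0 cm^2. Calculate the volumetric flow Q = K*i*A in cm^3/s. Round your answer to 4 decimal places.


Step 1: Apply Darcy's law: Q = K * i * A
Step 2: Q = 0.4659 * 0.354 * 67.0
Step 3: Q = 11.0502 cm^3/s

11.0502


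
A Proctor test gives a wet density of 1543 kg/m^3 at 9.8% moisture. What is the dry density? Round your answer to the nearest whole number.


Step 1: Dry density = wet density / (1 + w/100)
Step 2: Dry density = 1543 / (1 + 9.8/100)
Step 3: Dry density = 1543 / 1.098
Step 4: Dry density = 1405 kg/m^3

1405


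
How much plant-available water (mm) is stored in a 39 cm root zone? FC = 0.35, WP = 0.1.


Step 1: Available water = (FC - WP) * depth * 10
Step 2: AW = (0.35 - 0.1) * 39 * 10
Step 3: AW = 0.25 * 39 * 10
Step 4: AW = 97.5 mm

97.5


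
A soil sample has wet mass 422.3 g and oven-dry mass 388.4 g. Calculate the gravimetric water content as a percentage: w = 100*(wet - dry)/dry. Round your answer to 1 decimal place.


Step 1: Water mass = wet - dry = 422.3 - 388.4 = 33.9 g
Step 2: w = 100 * water mass / dry mass
Step 3: w = 100 * 33.9 / 388.4 = 8.7%

8.7


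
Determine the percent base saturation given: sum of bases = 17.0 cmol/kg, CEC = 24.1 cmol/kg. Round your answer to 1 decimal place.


Step 1: BS = 100 * (sum of bases) / CEC
Step 2: BS = 100 * 17.0 / 24.1
Step 3: BS = 70.5%

70.5


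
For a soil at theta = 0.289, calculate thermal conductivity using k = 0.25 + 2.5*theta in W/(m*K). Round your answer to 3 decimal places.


Step 1: k = 0.25 + 2.5 * theta
Step 2: k = 0.25 + 2.5 * 0.289
Step 3: k = 0.25 + 0.723
Step 4: k = 0.973 W/(m*K)

0.973


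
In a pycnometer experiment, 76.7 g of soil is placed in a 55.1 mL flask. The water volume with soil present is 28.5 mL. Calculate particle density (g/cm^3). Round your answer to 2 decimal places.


Step 1: Volume of solids = flask volume - water volume with soil
Step 2: V_solids = 55.1 - 28.5 = 26.6 mL
Step 3: Particle density = mass / V_solids = 76.7 / 26.6 = 2.88 g/cm^3

2.88


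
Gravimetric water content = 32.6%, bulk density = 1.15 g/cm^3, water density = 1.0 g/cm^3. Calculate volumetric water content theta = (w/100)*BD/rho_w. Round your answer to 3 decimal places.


Step 1: theta = (w / 100) * BD / rho_w
Step 2: theta = (32.6 / 100) * 1.15 / 1.0
Step 3: theta = 0.326 * 1.15
Step 4: theta = 0.375

0.375


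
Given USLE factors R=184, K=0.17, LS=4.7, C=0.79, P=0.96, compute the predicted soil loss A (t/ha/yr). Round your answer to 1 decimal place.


Step 1: A = R * K * LS * C * P
Step 2: R * K = 184 * 0.17 = 31.28
Step 3: (R*K) * LS = 31.28 * 4.7 = 147.016
Step 4: * C * P = 147.016 * 0.79 * 0.96 = 111.5
Step 5: A = 111.5 t/(ha*yr)

111.5


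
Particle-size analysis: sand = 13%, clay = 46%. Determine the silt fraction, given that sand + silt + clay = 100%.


Step 1: sand + silt + clay = 100%
Step 2: silt = 100 - sand - clay
Step 3: silt = 100 - 13 - 46
Step 4: silt = 41%

41


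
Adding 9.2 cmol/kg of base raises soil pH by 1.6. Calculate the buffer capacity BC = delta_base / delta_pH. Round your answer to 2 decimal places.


Step 1: BC = change in base / change in pH
Step 2: BC = 9.2 / 1.6
Step 3: BC = 5.75 cmol/(kg*pH unit)

5.75


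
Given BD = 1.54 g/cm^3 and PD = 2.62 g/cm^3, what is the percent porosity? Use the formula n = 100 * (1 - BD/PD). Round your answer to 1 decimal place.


Step 1: Formula: n = 100 * (1 - BD / PD)
Step 2: n = 100 * (1 - 1.54 / 2.62)
Step 3: n = 100 * (1 - 0.58779)
Step 4: n = 41.2%

41.2


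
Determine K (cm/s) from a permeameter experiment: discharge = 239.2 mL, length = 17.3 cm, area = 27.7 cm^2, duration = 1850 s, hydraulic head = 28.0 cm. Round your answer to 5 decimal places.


Step 1: K = Q * L / (A * t * h)
Step 2: Numerator = 239.2 * 17.3 = 4138.16
Step 3: Denominator = 27.7 * 1850 * 28.0 = 1434860.0
Step 4: K = 4138.16 / 1434860.0 = 0.00288 cm/s

0.00288


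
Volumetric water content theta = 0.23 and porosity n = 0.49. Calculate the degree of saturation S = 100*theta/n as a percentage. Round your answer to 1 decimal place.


Step 1: S = 100 * theta_v / n
Step 2: S = 100 * 0.23 / 0.49
Step 3: S = 46.9%

46.9


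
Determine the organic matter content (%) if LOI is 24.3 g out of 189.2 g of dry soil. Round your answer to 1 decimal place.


Step 1: OM% = 100 * LOI / sample mass
Step 2: OM = 100 * 24.3 / 189.2
Step 3: OM = 12.8%

12.8


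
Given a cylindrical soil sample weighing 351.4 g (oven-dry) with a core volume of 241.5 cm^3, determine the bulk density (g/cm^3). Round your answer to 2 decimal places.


Step 1: Identify the formula: BD = dry mass / volume
Step 2: Substitute values: BD = 351.4 / 241.5
Step 3: BD = 1.46 g/cm^3

1.46


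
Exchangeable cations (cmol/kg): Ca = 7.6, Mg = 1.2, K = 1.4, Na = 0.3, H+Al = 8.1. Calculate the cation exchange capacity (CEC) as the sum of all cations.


Step 1: CEC = Ca + Mg + K + Na + (H+Al)
Step 2: CEC = 7.6 + 1.2 + 1.4 + 0.3 + 8.1
Step 3: CEC = 18.6 cmol/kg

18.6


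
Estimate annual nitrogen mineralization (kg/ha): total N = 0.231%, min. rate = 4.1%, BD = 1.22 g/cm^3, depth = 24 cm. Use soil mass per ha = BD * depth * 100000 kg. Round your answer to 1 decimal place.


Step 1: Soil mass per ha = BD * depth * 100000 = 1.22 * 24 * 100000 = 2928000 kg
Step 2: Total N pool = soil mass * N%/100 = 2928000 * 0.231/100 = 6763.68 kg/ha
Step 3: N mineralized = N pool * rate%/100 = 6763.68 * 4.1/100 = 277.3 kg/ha/yr

277.3


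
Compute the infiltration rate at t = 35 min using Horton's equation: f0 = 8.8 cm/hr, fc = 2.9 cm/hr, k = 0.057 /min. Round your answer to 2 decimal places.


Step 1: f = fc + (f0 - fc) * exp(-k * t)
Step 2: exp(-0.057 * 35) = 0.136014
Step 3: f = 2.9 + (8.8 - 2.9) * 0.136014
Step 4: f = 2.9 + 5.9 * 0.136014
Step 5: f = 3.7 cm/hr

3.7


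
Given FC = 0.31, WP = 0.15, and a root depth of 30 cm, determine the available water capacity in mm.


Step 1: Available water = (FC - WP) * depth * 10
Step 2: AW = (0.31 - 0.15) * 30 * 10
Step 3: AW = 0.16 * 30 * 10
Step 4: AW = 48.0 mm

48.0


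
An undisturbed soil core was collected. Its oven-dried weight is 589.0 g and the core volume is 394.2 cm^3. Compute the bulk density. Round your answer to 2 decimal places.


Step 1: Identify the formula: BD = dry mass / volume
Step 2: Substitute values: BD = 589.0 / 394.2
Step 3: BD = 1.49 g/cm^3

1.49


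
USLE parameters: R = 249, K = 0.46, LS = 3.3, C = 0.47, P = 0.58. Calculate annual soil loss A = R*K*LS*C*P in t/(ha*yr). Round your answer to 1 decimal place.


Step 1: A = R * K * LS * C * P
Step 2: R * K = 249 * 0.46 = 114.54
Step 3: (R*K) * LS = 114.54 * 3.3 = 377.982
Step 4: * C * P = 377.982 * 0.47 * 0.58 = 103.0
Step 5: A = 103.0 t/(ha*yr)

103.0


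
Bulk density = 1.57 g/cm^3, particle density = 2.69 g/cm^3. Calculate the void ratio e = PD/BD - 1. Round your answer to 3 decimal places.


Step 1: e = PD / BD - 1
Step 2: e = 2.69 / 1.57 - 1
Step 3: e = 1.71338 - 1
Step 4: e = 0.713

0.713


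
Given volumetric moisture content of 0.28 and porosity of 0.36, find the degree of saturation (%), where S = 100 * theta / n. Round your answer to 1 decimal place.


Step 1: S = 100 * theta_v / n
Step 2: S = 100 * 0.28 / 0.36
Step 3: S = 77.8%

77.8


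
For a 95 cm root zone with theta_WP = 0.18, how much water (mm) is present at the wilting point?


Step 1: Water (mm) = theta_WP * depth * 10
Step 2: Water = 0.18 * 95 * 10
Step 3: Water = 171.0 mm

171.0


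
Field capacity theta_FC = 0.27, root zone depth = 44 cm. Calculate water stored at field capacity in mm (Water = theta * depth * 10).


Step 1: Water (mm) = theta_FC * depth (cm) * 10
Step 2: Water = 0.27 * 44 * 10
Step 3: Water = 118.8 mm

118.8


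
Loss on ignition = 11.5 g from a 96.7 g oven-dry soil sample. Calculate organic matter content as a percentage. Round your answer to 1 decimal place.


Step 1: OM% = 100 * LOI / sample mass
Step 2: OM = 100 * 11.5 / 96.7
Step 3: OM = 11.9%

11.9


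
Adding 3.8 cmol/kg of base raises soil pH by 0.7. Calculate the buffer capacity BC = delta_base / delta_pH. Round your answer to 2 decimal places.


Step 1: BC = change in base / change in pH
Step 2: BC = 3.8 / 0.7
Step 3: BC = 5.43 cmol/(kg*pH unit)

5.43


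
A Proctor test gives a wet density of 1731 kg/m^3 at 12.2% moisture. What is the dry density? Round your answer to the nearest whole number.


Step 1: Dry density = wet density / (1 + w/100)
Step 2: Dry density = 1731 / (1 + 12.2/100)
Step 3: Dry density = 1731 / 1.122
Step 4: Dry density = 1543 kg/m^3

1543


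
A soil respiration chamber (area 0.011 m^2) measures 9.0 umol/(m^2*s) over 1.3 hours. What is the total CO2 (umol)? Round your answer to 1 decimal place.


Step 1: Convert time to seconds: 1.3 hr * 3600 = 4680.0 s
Step 2: Total = flux * area * time_s
Step 3: Total = 9.0 * 0.011 * 4680.0
Step 4: Total = 463.3 umol

463.3


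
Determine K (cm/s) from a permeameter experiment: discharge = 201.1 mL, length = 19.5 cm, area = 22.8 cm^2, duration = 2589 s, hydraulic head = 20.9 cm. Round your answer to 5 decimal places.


Step 1: K = Q * L / (A * t * h)
Step 2: Numerator = 201.1 * 19.5 = 3921.45
Step 3: Denominator = 22.8 * 2589 * 20.9 = 1233710.28
Step 4: K = 3921.45 / 1233710.28 = 0.00318 cm/s

0.00318


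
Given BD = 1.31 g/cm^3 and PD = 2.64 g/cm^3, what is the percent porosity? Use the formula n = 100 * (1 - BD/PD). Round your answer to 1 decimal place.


Step 1: Formula: n = 100 * (1 - BD / PD)
Step 2: n = 100 * (1 - 1.31 / 2.64)
Step 3: n = 100 * (1 - 0.49621)
Step 4: n = 50.4%

50.4


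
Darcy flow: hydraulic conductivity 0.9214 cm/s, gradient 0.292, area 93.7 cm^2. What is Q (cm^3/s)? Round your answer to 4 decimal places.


Step 1: Apply Darcy's law: Q = K * i * A
Step 2: Q = 0.9214 * 0.292 * 93.7
Step 3: Q = 25.2099 cm^3/s

25.2099


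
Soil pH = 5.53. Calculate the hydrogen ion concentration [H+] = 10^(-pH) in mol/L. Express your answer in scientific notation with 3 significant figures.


Step 1: [H+] = 10^(-pH)
Step 2: [H+] = 10^(-5.53)
Step 3: [H+] = 2.95e-06 mol/L

2.95e-06


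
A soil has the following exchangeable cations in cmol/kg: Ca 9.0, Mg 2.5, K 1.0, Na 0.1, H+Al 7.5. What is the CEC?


Step 1: CEC = Ca + Mg + K + Na + (H+Al)
Step 2: CEC = 9.0 + 2.5 + 1.0 + 0.1 + 7.5
Step 3: CEC = 20.1 cmol/kg

20.1


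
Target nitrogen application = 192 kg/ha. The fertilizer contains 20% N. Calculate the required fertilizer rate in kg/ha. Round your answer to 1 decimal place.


Step 1: Fertilizer rate = target N / (N content / 100)
Step 2: Rate = 192 / (20 / 100)
Step 3: Rate = 192 / 0.2
Step 4: Rate = 960.0 kg/ha

960.0


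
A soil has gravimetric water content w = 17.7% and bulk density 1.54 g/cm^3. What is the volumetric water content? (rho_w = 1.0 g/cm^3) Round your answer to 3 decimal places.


Step 1: theta = (w / 100) * BD / rho_w
Step 2: theta = (17.7 / 100) * 1.54 / 1.0
Step 3: theta = 0.177 * 1.54
Step 4: theta = 0.273

0.273


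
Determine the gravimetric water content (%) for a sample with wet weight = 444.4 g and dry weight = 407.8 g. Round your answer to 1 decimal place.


Step 1: Water mass = wet - dry = 444.4 - 407.8 = 36.6 g
Step 2: w = 100 * water mass / dry mass
Step 3: w = 100 * 36.6 / 407.8 = 9.0%

9.0


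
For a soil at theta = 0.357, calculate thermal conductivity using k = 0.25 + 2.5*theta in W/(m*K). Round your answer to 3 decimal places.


Step 1: k = 0.25 + 2.5 * theta
Step 2: k = 0.25 + 2.5 * 0.357
Step 3: k = 0.25 + 0.893
Step 4: k = 1.143 W/(m*K)

1.143


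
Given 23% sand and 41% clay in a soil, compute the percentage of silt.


Step 1: sand + silt + clay = 100%
Step 2: silt = 100 - sand - clay
Step 3: silt = 100 - 23 - 41
Step 4: silt = 36%

36


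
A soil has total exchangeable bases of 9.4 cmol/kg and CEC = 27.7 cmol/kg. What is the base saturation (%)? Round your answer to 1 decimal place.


Step 1: BS = 100 * (sum of bases) / CEC
Step 2: BS = 100 * 9.4 / 27.7
Step 3: BS = 33.9%

33.9


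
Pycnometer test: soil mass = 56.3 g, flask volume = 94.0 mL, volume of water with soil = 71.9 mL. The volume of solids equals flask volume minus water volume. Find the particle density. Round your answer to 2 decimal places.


Step 1: Volume of solids = flask volume - water volume with soil
Step 2: V_solids = 94.0 - 71.9 = 22.1 mL
Step 3: Particle density = mass / V_solids = 56.3 / 22.1 = 2.55 g/cm^3

2.55


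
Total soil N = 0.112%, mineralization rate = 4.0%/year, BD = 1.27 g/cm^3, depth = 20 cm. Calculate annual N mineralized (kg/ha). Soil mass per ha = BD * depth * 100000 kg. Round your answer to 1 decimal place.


Step 1: Soil mass per ha = BD * depth * 100000 = 1.27 * 20 * 100000 = 2540000 kg
Step 2: Total N pool = soil mass * N%/100 = 2540000 * 0.112/100 = 2844.8 kg/ha
Step 3: N mineralized = N pool * rate%/100 = 2844.8 * 4.0/100 = 113.8 kg/ha/yr

113.8


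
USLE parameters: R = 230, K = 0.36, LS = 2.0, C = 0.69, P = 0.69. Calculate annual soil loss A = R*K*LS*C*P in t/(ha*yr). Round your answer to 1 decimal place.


Step 1: A = R * K * LS * C * P
Step 2: R * K = 230 * 0.36 = 82.8
Step 3: (R*K) * LS = 82.8 * 2.0 = 165.6
Step 4: * C * P = 165.6 * 0.69 * 0.69 = 78.8
Step 5: A = 78.8 t/(ha*yr)

78.8


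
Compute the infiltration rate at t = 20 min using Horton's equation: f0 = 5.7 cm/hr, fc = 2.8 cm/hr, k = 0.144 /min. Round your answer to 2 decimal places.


Step 1: f = fc + (f0 - fc) * exp(-k * t)
Step 2: exp(-0.144 * 20) = 0.056135
Step 3: f = 2.8 + (5.7 - 2.8) * 0.056135
Step 4: f = 2.8 + 2.9 * 0.056135
Step 5: f = 2.96 cm/hr

2.96


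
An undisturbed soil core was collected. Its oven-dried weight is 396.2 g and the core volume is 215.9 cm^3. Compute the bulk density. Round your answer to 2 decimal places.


Step 1: Identify the formula: BD = dry mass / volume
Step 2: Substitute values: BD = 396.2 / 215.9
Step 3: BD = 1.84 g/cm^3

1.84


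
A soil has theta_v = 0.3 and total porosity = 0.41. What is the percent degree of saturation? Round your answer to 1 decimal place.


Step 1: S = 100 * theta_v / n
Step 2: S = 100 * 0.3 / 0.41
Step 3: S = 73.2%

73.2


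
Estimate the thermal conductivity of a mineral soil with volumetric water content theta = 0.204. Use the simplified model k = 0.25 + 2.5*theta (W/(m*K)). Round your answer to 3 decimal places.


Step 1: k = 0.25 + 2.5 * theta
Step 2: k = 0.25 + 2.5 * 0.204
Step 3: k = 0.25 + 0.51
Step 4: k = 0.76 W/(m*K)

0.76


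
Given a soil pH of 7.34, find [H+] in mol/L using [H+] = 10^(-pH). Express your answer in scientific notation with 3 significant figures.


Step 1: [H+] = 10^(-pH)
Step 2: [H+] = 10^(-7.34)
Step 3: [H+] = 4.57e-08 mol/L

4.57e-08


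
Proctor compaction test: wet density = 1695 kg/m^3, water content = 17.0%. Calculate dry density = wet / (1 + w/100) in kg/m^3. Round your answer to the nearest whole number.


Step 1: Dry density = wet density / (1 + w/100)
Step 2: Dry density = 1695 / (1 + 17.0/100)
Step 3: Dry density = 1695 / 1.17
Step 4: Dry density = 1449 kg/m^3

1449


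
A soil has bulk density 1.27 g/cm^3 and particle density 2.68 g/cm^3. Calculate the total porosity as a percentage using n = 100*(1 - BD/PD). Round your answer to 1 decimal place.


Step 1: Formula: n = 100 * (1 - BD / PD)
Step 2: n = 100 * (1 - 1.27 / 2.68)
Step 3: n = 100 * (1 - 0.47388)
Step 4: n = 52.6%

52.6


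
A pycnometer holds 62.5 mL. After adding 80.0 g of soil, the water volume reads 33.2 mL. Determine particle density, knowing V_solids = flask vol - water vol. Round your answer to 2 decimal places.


Step 1: Volume of solids = flask volume - water volume with soil
Step 2: V_solids = 62.5 - 33.2 = 29.3 mL
Step 3: Particle density = mass / V_solids = 80.0 / 29.3 = 2.73 g/cm^3

2.73


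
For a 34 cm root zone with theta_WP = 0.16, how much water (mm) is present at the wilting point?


Step 1: Water (mm) = theta_WP * depth * 10
Step 2: Water = 0.16 * 34 * 10
Step 3: Water = 54.4 mm

54.4


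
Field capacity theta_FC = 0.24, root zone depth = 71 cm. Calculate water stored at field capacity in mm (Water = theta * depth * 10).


Step 1: Water (mm) = theta_FC * depth (cm) * 10
Step 2: Water = 0.24 * 71 * 10
Step 3: Water = 170.4 mm

170.4


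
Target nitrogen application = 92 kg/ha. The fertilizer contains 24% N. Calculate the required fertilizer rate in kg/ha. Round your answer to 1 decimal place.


Step 1: Fertilizer rate = target N / (N content / 100)
Step 2: Rate = 92 / (24 / 100)
Step 3: Rate = 92 / 0.24
Step 4: Rate = 383.3 kg/ha

383.3


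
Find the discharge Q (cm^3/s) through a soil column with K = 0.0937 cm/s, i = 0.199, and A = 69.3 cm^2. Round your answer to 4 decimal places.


Step 1: Apply Darcy's law: Q = K * i * A
Step 2: Q = 0.0937 * 0.199 * 69.3
Step 3: Q = 1.2922 cm^3/s

1.2922


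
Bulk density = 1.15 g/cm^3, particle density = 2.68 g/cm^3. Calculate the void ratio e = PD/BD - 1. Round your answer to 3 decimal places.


Step 1: e = PD / BD - 1
Step 2: e = 2.68 / 1.15 - 1
Step 3: e = 2.33043 - 1
Step 4: e = 1.33

1.33


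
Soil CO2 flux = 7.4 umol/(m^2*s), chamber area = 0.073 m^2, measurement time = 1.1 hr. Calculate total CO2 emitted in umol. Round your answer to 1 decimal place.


Step 1: Convert time to seconds: 1.1 hr * 3600 = 3960.0 s
Step 2: Total = flux * area * time_s
Step 3: Total = 7.4 * 0.073 * 3960.0
Step 4: Total = 2139.2 umol

2139.2


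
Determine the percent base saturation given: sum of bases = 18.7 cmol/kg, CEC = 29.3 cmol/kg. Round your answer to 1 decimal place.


Step 1: BS = 100 * (sum of bases) / CEC
Step 2: BS = 100 * 18.7 / 29.3
Step 3: BS = 63.8%

63.8


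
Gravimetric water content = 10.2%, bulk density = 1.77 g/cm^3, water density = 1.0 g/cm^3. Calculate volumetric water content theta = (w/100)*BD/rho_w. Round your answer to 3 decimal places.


Step 1: theta = (w / 100) * BD / rho_w
Step 2: theta = (10.2 / 100) * 1.77 / 1.0
Step 3: theta = 0.102 * 1.77
Step 4: theta = 0.181

0.181


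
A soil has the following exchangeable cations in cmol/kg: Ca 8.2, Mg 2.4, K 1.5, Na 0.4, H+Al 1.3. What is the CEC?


Step 1: CEC = Ca + Mg + K + Na + (H+Al)
Step 2: CEC = 8.2 + 2.4 + 1.5 + 0.4 + 1.3
Step 3: CEC = 13.8 cmol/kg

13.8


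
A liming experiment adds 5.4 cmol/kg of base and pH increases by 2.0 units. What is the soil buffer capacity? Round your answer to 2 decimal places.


Step 1: BC = change in base / change in pH
Step 2: BC = 5.4 / 2.0
Step 3: BC = 2.7 cmol/(kg*pH unit)

2.7


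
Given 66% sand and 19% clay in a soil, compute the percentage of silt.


Step 1: sand + silt + clay = 100%
Step 2: silt = 100 - sand - clay
Step 3: silt = 100 - 66 - 19
Step 4: silt = 15%

15


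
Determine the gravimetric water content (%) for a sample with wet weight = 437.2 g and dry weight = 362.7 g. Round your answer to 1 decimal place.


Step 1: Water mass = wet - dry = 437.2 - 362.7 = 74.5 g
Step 2: w = 100 * water mass / dry mass
Step 3: w = 100 * 74.5 / 362.7 = 20.5%

20.5


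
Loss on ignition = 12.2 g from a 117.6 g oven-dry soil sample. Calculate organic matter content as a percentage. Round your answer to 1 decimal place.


Step 1: OM% = 100 * LOI / sample mass
Step 2: OM = 100 * 12.2 / 117.6
Step 3: OM = 10.4%

10.4


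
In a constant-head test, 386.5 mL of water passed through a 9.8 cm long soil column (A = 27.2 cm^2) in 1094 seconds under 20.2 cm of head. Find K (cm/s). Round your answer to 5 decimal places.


Step 1: K = Q * L / (A * t * h)
Step 2: Numerator = 386.5 * 9.8 = 3787.7
Step 3: Denominator = 27.2 * 1094 * 20.2 = 601087.36
Step 4: K = 3787.7 / 601087.36 = 0.0063 cm/s

0.0063


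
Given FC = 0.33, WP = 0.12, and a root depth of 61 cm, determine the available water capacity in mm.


Step 1: Available water = (FC - WP) * depth * 10
Step 2: AW = (0.33 - 0.12) * 61 * 10
Step 3: AW = 0.21 * 61 * 10
Step 4: AW = 128.1 mm

128.1


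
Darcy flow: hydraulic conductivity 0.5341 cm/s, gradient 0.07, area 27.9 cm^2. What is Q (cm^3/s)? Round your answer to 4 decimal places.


Step 1: Apply Darcy's law: Q = K * i * A
Step 2: Q = 0.5341 * 0.07 * 27.9
Step 3: Q = 1.0431 cm^3/s

1.0431


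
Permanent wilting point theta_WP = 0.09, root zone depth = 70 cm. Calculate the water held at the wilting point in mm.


Step 1: Water (mm) = theta_WP * depth * 10
Step 2: Water = 0.09 * 70 * 10
Step 3: Water = 63.0 mm

63.0


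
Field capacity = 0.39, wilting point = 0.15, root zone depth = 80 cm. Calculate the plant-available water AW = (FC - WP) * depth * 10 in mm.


Step 1: Available water = (FC - WP) * depth * 10
Step 2: AW = (0.39 - 0.15) * 80 * 10
Step 3: AW = 0.24 * 80 * 10
Step 4: AW = 192.0 mm

192.0


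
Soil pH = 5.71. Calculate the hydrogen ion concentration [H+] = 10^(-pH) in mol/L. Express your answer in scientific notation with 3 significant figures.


Step 1: [H+] = 10^(-pH)
Step 2: [H+] = 10^(-5.71)
Step 3: [H+] = 1.95e-06 mol/L

1.95e-06


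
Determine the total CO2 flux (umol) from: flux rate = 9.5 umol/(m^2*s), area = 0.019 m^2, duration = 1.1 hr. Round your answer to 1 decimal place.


Step 1: Convert time to seconds: 1.1 hr * 3600 = 3960.0 s
Step 2: Total = flux * area * time_s
Step 3: Total = 9.5 * 0.019 * 3960.0
Step 4: Total = 714.8 umol

714.8


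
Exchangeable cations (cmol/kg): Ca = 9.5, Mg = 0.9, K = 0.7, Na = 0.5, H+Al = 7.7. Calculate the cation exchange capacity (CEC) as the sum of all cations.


Step 1: CEC = Ca + Mg + K + Na + (H+Al)
Step 2: CEC = 9.5 + 0.9 + 0.7 + 0.5 + 7.7
Step 3: CEC = 19.3 cmol/kg

19.3


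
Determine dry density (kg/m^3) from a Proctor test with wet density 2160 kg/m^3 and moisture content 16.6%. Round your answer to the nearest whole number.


Step 1: Dry density = wet density / (1 + w/100)
Step 2: Dry density = 2160 / (1 + 16.6/100)
Step 3: Dry density = 2160 / 1.166
Step 4: Dry density = 1852 kg/m^3

1852


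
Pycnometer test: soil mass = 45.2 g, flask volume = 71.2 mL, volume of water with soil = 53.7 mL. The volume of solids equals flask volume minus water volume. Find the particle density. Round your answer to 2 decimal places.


Step 1: Volume of solids = flask volume - water volume with soil
Step 2: V_solids = 71.2 - 53.7 = 17.5 mL
Step 3: Particle density = mass / V_solids = 45.2 / 17.5 = 2.58 g/cm^3

2.58
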